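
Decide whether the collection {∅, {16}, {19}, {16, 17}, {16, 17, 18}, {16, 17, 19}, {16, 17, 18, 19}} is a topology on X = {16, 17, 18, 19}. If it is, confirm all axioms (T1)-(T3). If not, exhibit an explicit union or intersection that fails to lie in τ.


τ is NOT a topology on X.

Axiom (T1): ∅ ∈ τ? Yes; X ∈ τ? Yes.
Axiom (T2/T3): check pairwise unions and intersections of members of τ.
Counterexample for (T2): {16} ∪ {19} = {16, 19} ∉ τ. Therefore τ is NOT a topology.


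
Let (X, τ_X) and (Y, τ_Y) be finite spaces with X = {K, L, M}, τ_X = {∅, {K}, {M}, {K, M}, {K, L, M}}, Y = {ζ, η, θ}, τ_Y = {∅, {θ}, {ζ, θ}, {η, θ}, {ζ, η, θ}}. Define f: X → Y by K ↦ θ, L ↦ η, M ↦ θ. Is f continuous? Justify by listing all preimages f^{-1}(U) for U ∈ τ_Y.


f IS continuous.

Compute f^{-1}(U) for each U ∈ τ_Y:
  U = ∅: f^{-1}(U) = ∅ ∈ τ_X ✓.
  U = {θ}: f^{-1}(U) = {K, M} ∈ τ_X ✓.
  U = {ζ, θ}: f^{-1}(U) = {K, M} ∈ τ_X ✓.
  U = {η, θ}: f^{-1}(U) = {K, L, M} ∈ τ_X ✓.
  U = {ζ, η, θ}: f^{-1}(U) = {K, L, M} ∈ τ_X ✓.
Every preimage lies in τ_X, so f IS continuous.


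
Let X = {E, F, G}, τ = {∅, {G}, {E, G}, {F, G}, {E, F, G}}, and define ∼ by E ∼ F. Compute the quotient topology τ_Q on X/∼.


X/∼ = {[E=F], [G]}; |τ_Q| = 3.

Equivalence classes: [E=F], [G].
Quotient map π: X → X/∼ sends E ↦ [E=F], F ↦ [E=F], G ↦ [G].
For each subset V ⊆ X/∼, compute π^{-1}(V) ⊆ X and check whether π^{-1}(V) ∈ τ. V is open in τ_Q iff π^{-1}(V) ∈ τ.
  V = {}: π^{-1}(V) = ∅ ∈ τ ✓.
  V = {[E=F]}: π^{-1}(V) = {E, F} ∉ τ ✗.
  V = {[G]}: π^{-1}(V) = {G} ∈ τ ✓.
  V = {[E=F], [G]}: π^{-1}(V) = {E, F, G} ∈ τ ✓.
Open sets in the quotient: τ_Q = {{}, {[G]}, {[E=F], [G]}} (3 elements).


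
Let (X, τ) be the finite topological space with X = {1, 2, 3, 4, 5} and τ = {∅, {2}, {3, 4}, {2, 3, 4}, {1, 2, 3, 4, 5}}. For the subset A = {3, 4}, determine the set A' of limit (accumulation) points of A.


A' = {1, 3, 4, 5}

For each x ∈ X, list the open sets U ∈ τ with x ∈ U, then check whether U ∩ (A ∖ {x}) ≠ ∅ for every such U.
  x = 1: opens ∋ x are {1, 2, 3, 4, 5}; each meets A ∖ {1}, so x IS a limit point.
  x = 2: open {2} ∋ x has {2} ∩ (A ∖ {2}) = ∅, so x is NOT a limit point.
  x = 3: opens ∋ x are {3, 4}, {2, 3, 4}, {1, 2, 3, 4, 5}; each meets A ∖ {3}, so x IS a limit point.
  x = 4: opens ∋ x are {3, 4}, {2, 3, 4}, {1, 2, 3, 4, 5}; each meets A ∖ {4}, so x IS a limit point.
  x = 5: opens ∋ x are {1, 2, 3, 4, 5}; each meets A ∖ {5}, so x IS a limit point.
Collecting: A' = {1, 3, 4, 5}.


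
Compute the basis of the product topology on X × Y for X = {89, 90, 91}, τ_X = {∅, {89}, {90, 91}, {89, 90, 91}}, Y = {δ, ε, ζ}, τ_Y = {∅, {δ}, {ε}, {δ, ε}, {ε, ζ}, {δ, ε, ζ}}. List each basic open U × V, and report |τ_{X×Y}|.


Basis B = {∅ × ∅, {89} × {δ}, {89} × {ε}, {89} × {δ, ε}, {89} × {ε, ζ}, {90, 91} × {δ}, {90, 91} × {ε}, {89} × {δ, ε, ζ}, {89, 90, 91} × {δ}, {89, 90, 91} × {ε}, {90, 91} × {δ, ε}, {90, 91} × {ε, ζ}, {89, 90, 91} × {δ, ε}, {89, 90, 91} × {ε, ζ}, {90, 91} × {δ, ε, ζ}, {89, 90, 91} × {δ, ε, ζ}}; |τ_{X×Y}| = 36.

Enumerate products U × V with U ∈ τ_X, V ∈ τ_Y (deduplicated):
  ∅ × ∅ = {} (∅)
  {89} × {δ} = {(89,δ)}
  {89} × {ε} = {(89,ε)}
  {89} × {δ, ε} = {(89,δ), (89,ε)}
  {89} × {ε, ζ} = {(89,ε), (89,ζ)}
  {90, 91} × {δ} = {(90,δ), (91,δ)}
  {90, 91} × {ε} = {(90,ε), (91,ε)}
  {89} × {δ, ε, ζ} = {(89,δ), (89,ε), (89,ζ)}
  {89, 90, 91} × {δ} = {(89,δ), (90,δ), (91,δ)}
  {89, 90, 91} × {ε} = {(89,ε), (90,ε), (91,ε)}
  {90, 91} × {δ, ε} = {(90,δ), (90,ε), (91,δ), (91,ε)}
  {90, 91} × {ε, ζ} = {(90,ε), (90,ζ), (91,ε), (91,ζ)}
  {89, 90, 91} × {δ, ε} = {(89,δ), (89,ε), (90,δ), (90,ε), (91,δ), (91,ε)}
  {89, 90, 91} × {ε, ζ} = {(89,ε), (89,ζ), (90,ε), (90,ζ), (91,ε), (91,ζ)}
  {90, 91} × {δ, ε, ζ} = {(90,δ), (90,ε), (90,ζ), (91,δ), (91,ε), (91,ζ)}
  {89, 90, 91} × {δ, ε, ζ} = {(89,δ), (89,ε), (89,ζ), (90,δ), (90,ε), (90,ζ), (91,δ), (91,ε), (91,ζ)}
These 16 distinct sets form the basis B.
Close under arbitrary unions to get τ_{X×Y}; counting gives |τ_{X×Y}| = 36.


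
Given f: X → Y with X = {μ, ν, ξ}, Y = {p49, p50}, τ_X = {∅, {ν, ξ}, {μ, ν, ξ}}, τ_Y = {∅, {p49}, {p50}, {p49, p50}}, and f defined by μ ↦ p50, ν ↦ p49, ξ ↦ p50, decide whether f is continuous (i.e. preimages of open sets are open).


f is NOT continuous.

Compute f^{-1}(U) for each U ∈ τ_Y:
  U = ∅: f^{-1}(U) = ∅ ∈ τ_X ✓.
  U = {p49}: f^{-1}(U) = {ν} ∉ τ_X ✗.
  U = {p50}: f^{-1}(U) = {μ, ξ} ∉ τ_X ✗.
  U = {p49, p50}: f^{-1}(U) = {μ, ν, ξ} ∈ τ_X ✓.
Found U = {p49} with f^{-1}(U) = {ν} not in τ_X. Therefore f is NOT continuous.


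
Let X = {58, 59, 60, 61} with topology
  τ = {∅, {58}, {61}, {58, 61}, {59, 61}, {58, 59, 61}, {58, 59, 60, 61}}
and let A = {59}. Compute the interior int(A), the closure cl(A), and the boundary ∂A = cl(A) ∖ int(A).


int(A) = ∅, cl(A) = {59, 60}, ∂A = {59, 60}.

Closed sets in (X, τ) are complements of opens:
  closed(X, τ) = {∅, {60}, {58, 60}, {59, 60}, {58, 59, 60}, {59, 60, 61}, {58, 59, 60, 61}}.
int(A) = ⋃ {U ∈ τ : U ⊆ A}. Opens contained in A: ∅.
Taking the union of these: int(A) = ∅.
cl(A) = ⋂ {C closed : A ⊆ C}. Closed sets containing A: {59, 60}, {58, 59, 60}, {59, 60, 61}, {58, 59, 60, 61}.
Intersecting these: cl(A) = {59, 60}.
∂A = cl(A) ∖ int(A) = {59, 60} ∖ ∅ = {59, 60}.


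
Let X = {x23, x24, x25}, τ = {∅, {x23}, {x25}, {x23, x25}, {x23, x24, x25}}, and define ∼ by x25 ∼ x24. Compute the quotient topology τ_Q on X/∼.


X/∼ = {[x23], [x24=x25]}; |τ_Q| = 3.

Equivalence classes: [x23], [x24=x25].
Quotient map π: X → X/∼ sends x23 ↦ [x23], x24 ↦ [x24=x25], x25 ↦ [x24=x25].
For each subset V ⊆ X/∼, compute π^{-1}(V) ⊆ X and check whether π^{-1}(V) ∈ τ. V is open in τ_Q iff π^{-1}(V) ∈ τ.
  V = {}: π^{-1}(V) = ∅ ∈ τ ✓.
  V = {[x23]}: π^{-1}(V) = {x23} ∈ τ ✓.
  V = {[x24=x25]}: π^{-1}(V) = {x24, x25} ∉ τ ✗.
  V = {[x23], [x24=x25]}: π^{-1}(V) = {x23, x24, x25} ∈ τ ✓.
Open sets in the quotient: τ_Q = {{}, {[x23]}, {[x23], [x24=x25]}} (3 elements).


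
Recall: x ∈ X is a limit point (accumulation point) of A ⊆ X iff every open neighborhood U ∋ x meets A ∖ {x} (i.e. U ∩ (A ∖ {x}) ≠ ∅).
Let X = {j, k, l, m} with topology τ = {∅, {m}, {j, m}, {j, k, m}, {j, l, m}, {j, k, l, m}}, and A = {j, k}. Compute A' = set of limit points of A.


A' = {k, l}

For each x ∈ X, list the open sets U ∈ τ with x ∈ U, then check whether U ∩ (A ∖ {x}) ≠ ∅ for every such U.
  x = j: open {j, m} ∋ x has {j, m} ∩ (A ∖ {j}) = ∅, so x is NOT a limit point.
  x = k: opens ∋ x are {j, k, m}, {j, k, l, m}; each meets A ∖ {k}, so x IS a limit point.
  x = l: opens ∋ x are {j, l, m}, {j, k, l, m}; each meets A ∖ {l}, so x IS a limit point.
  x = m: open {m} ∋ x has {m} ∩ (A ∖ {m}) = ∅, so x is NOT a limit point.
Collecting: A' = {k, l}.


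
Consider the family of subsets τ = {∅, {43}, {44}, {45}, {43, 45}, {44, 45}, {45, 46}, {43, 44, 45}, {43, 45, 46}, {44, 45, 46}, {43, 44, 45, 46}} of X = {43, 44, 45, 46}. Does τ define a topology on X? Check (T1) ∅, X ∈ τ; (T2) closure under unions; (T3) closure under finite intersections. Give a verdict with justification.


τ is NOT a topology on X.

Axiom (T1): ∅ ∈ τ? Yes; X ∈ τ? Yes.
Axiom (T2/T3): check pairwise unions and intersections of members of τ.
Counterexample for (T2): {43} ∪ {44} = {43, 44} ∉ τ. Therefore τ is NOT a topology.


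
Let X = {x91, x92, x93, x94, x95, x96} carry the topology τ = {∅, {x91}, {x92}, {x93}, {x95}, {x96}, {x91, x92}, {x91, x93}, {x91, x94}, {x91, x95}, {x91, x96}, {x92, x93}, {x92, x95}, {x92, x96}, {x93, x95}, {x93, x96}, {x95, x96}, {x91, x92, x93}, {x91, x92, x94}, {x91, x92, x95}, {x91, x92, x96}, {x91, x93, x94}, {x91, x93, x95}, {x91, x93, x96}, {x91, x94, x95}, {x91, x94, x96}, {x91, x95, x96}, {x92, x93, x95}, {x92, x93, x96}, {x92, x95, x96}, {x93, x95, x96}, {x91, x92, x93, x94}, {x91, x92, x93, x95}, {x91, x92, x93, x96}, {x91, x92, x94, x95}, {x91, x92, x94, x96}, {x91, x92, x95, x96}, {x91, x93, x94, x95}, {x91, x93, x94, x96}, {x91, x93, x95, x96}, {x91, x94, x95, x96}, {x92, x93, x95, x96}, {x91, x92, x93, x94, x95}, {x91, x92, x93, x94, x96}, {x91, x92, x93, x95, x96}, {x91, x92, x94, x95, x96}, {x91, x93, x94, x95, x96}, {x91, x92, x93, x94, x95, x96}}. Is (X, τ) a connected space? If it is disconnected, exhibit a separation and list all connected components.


(X, τ) is disconnected; components = [{x92}, {x93}, {x95}, {x96}, {x91, x94}].

Find clopen sets (U ∈ τ with X ∖ U ∈ τ):
  U = ∅, X ∖ U = {x91, x92, x93, x94, x95, x96} — both open, so U is clopen.
  U = {x92}, X ∖ U = {x91, x93, x94, x95, x96} — both open, so U is clopen.
  U = {x93}, X ∖ U = {x91, x92, x94, x95, x96} — both open, so U is clopen.
  U = {x95}, X ∖ U = {x91, x92, x93, x94, x96} — both open, so U is clopen.
  U = {x96}, X ∖ U = {x91, x92, x93, x94, x95} — both open, so U is clopen.
  U = {x91, x94}, X ∖ U = {x92, x93, x95, x96} — both open, so U is clopen.
  U = {x92, x93}, X ∖ U = {x91, x94, x95, x96} — both open, so U is clopen.
  U = {x92, x95}, X ∖ U = {x91, x93, x94, x96} — both open, so U is clopen.
  U = {x92, x96}, X ∖ U = {x91, x93, x94, x95} — both open, so U is clopen.
  U = {x93, x95}, X ∖ U = {x91, x92, x94, x96} — both open, so U is clopen.
  U = {x93, x96}, X ∖ U = {x91, x92, x94, x95} — both open, so U is clopen.
  U = {x95, x96}, X ∖ U = {x91, x92, x93, x94} — both open, so U is clopen.
  U = {x91, x92, x94}, X ∖ U = {x93, x95, x96} — both open, so U is clopen.
  U = {x91, x93, x94}, X ∖ U = {x92, x95, x96} — both open, so U is clopen.
  U = {x91, x94, x95}, X ∖ U = {x92, x93, x96} — both open, so U is clopen.
  U = {x91, x94, x96}, X ∖ U = {x92, x93, x95} — both open, so U is clopen.
  U = {x92, x93, x95}, X ∖ U = {x91, x94, x96} — both open, so U is clopen.
  U = {x92, x93, x96}, X ∖ U = {x91, x94, x95} — both open, so U is clopen.
  U = {x92, x95, x96}, X ∖ U = {x91, x93, x94} — both open, so U is clopen.
  U = {x93, x95, x96}, X ∖ U = {x91, x92, x94} — both open, so U is clopen.
  U = {x91, x92, x93, x94}, X ∖ U = {x95, x96} — both open, so U is clopen.
  U = {x91, x92, x94, x95}, X ∖ U = {x93, x96} — both open, so U is clopen.
  U = {x91, x92, x94, x96}, X ∖ U = {x93, x95} — both open, so U is clopen.
  U = {x91, x93, x94, x95}, X ∖ U = {x92, x96} — both open, so U is clopen.
  U = {x91, x93, x94, x96}, X ∖ U = {x92, x95} — both open, so U is clopen.
  U = {x91, x94, x95, x96}, X ∖ U = {x92, x93} — both open, so U is clopen.
  U = {x92, x93, x95, x96}, X ∖ U = {x91, x94} — both open, so U is clopen.
  U = {x91, x92, x93, x94, x95}, X ∖ U = {x96} — both open, so U is clopen.
  U = {x91, x92, x93, x94, x96}, X ∖ U = {x95} — both open, so U is clopen.
  U = {x91, x92, x94, x95, x96}, X ∖ U = {x93} — both open, so U is clopen.
  U = {x91, x93, x94, x95, x96}, X ∖ U = {x92} — both open, so U is clopen.
  U = {x91, x92, x93, x94, x95, x96}, X ∖ U = ∅ — both open, so U is clopen.
Nontrivial clopen(s) exist: e.g. {x92, x93, x96}. So (X, τ) is disconnected.
Compute connected components by grouping points that agree on all clopens:
  component: {x92}
  component: {x93}
  component: {x95}
  component: {x96}
  component: {x91, x94}


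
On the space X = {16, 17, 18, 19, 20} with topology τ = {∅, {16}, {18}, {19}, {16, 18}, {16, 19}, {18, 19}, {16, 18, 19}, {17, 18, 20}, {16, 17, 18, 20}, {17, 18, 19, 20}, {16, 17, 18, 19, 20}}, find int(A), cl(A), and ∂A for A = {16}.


int(A) = {16}, cl(A) = {16}, ∂A = ∅.

Closed sets in (X, τ) are complements of opens:
  closed(X, τ) = {∅, {16}, {19}, {16, 19}, {17, 20}, {16, 17, 20}, {17, 18, 20}, {17, 19, 20}, {16, 17, 18, 20}, {16, 17, 19, 20}, {17, 18, 19, 20}, {16, 17, 18, 19, 20}}.
int(A) = ⋃ {U ∈ τ : U ⊆ A}. Opens contained in A: ∅, {16}.
Taking the union of these: int(A) = {16}.
cl(A) = ⋂ {C closed : A ⊆ C}. Closed sets containing A: {16}, {16, 19}, {16, 17, 20}, {16, 17, 18, 20}, {16, 17, 19, 20}, {16, 17, 18, 19, 20}.
Intersecting these: cl(A) = {16}.
∂A = cl(A) ∖ int(A) = {16} ∖ {16} = ∅.


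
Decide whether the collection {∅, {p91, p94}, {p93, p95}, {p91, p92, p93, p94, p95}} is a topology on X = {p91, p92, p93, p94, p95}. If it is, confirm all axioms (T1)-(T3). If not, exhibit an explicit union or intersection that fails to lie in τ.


τ is NOT a topology on X.

Axiom (T1): ∅ ∈ τ? Yes; X ∈ τ? Yes.
Axiom (T2/T3): check pairwise unions and intersections of members of τ.
Counterexample for (T2): {p91, p94} ∪ {p93, p95} = {p91, p93, p94, p95} ∉ τ. Therefore τ is NOT a topology.


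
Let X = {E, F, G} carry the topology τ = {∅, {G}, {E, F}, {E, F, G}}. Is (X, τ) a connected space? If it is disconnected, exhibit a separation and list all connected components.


(X, τ) is disconnected; components = [{G}, {E, F}].

Find clopen sets (U ∈ τ with X ∖ U ∈ τ):
  U = ∅, X ∖ U = {E, F, G} — both open, so U is clopen.
  U = {G}, X ∖ U = {E, F} — both open, so U is clopen.
  U = {E, F}, X ∖ U = {G} — both open, so U is clopen.
  U = {E, F, G}, X ∖ U = ∅ — both open, so U is clopen.
Nontrivial clopen(s) exist: e.g. {G}. So (X, τ) is disconnected.
Compute connected components by grouping points that agree on all clopens:
  component: {G}
  component: {E, F}


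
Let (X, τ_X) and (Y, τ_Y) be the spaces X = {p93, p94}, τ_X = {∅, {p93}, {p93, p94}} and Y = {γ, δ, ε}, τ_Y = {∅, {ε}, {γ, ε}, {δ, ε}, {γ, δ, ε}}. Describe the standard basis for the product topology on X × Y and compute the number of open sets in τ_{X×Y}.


Basis B = {∅ × ∅, {p93} × {ε}, {p93} × {γ, ε}, {p93} × {δ, ε}, {p93, p94} × {ε}, {p93} × {γ, δ, ε}, {p93, p94} × {γ, ε}, {p93, p94} × {δ, ε}, {p93, p94} × {γ, δ, ε}}; |τ_{X×Y}| = 14.

Enumerate products U × V with U ∈ τ_X, V ∈ τ_Y (deduplicated):
  ∅ × ∅ = {} (∅)
  {p93} × {ε} = {(p93,ε)}
  {p93} × {γ, ε} = {(p93,γ), (p93,ε)}
  {p93} × {δ, ε} = {(p93,δ), (p93,ε)}
  {p93, p94} × {ε} = {(p93,ε), (p94,ε)}
  {p93} × {γ, δ, ε} = {(p93,γ), (p93,δ), (p93,ε)}
  {p93, p94} × {γ, ε} = {(p93,γ), (p93,ε), (p94,γ), (p94,ε)}
  {p93, p94} × {δ, ε} = {(p93,δ), (p93,ε), (p94,δ), (p94,ε)}
  {p93, p94} × {γ, δ, ε} = {(p93,γ), (p93,δ), (p93,ε), (p94,γ), (p94,δ), (p94,ε)}
These 9 distinct sets form the basis B.
Close under arbitrary unions to get τ_{X×Y}; counting gives |τ_{X×Y}| = 14.


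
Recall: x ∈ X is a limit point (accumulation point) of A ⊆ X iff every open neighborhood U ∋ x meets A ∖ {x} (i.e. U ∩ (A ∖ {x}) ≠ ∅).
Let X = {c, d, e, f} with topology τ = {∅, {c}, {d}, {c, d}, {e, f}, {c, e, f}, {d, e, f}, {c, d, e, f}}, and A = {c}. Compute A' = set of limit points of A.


A' = ∅

For each x ∈ X, list the open sets U ∈ τ with x ∈ U, then check whether U ∩ (A ∖ {x}) ≠ ∅ for every such U.
  x = c: open {c} ∋ x has {c} ∩ (A ∖ {c}) = ∅, so x is NOT a limit point.
  x = d: open {d} ∋ x has {d} ∩ (A ∖ {d}) = ∅, so x is NOT a limit point.
  x = e: open {e, f} ∋ x has {e, f} ∩ (A ∖ {e}) = ∅, so x is NOT a limit point.
  x = f: open {e, f} ∋ x has {e, f} ∩ (A ∖ {f}) = ∅, so x is NOT a limit point.
Collecting: A' = ∅.


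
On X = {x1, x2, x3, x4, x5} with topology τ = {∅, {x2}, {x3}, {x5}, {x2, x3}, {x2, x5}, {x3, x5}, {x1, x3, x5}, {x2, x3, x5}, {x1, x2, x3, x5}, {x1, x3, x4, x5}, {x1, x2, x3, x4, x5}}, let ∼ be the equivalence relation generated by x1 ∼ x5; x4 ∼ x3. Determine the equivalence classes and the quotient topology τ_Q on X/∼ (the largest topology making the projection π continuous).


X/∼ = {[x1=x5], [x2], [x3=x4]}; |τ_Q| = 4.

Equivalence classes: [x1=x5], [x2], [x3=x4].
Quotient map π: X → X/∼ sends x1 ↦ [x1=x5], x2 ↦ [x2], x3 ↦ [x3=x4], x4 ↦ [x3=x4], x5 ↦ [x1=x5].
For each subset V ⊆ X/∼, compute π^{-1}(V) ⊆ X and check whether π^{-1}(V) ∈ τ. V is open in τ_Q iff π^{-1}(V) ∈ τ.
  V = {}: π^{-1}(V) = ∅ ∈ τ ✓.
  V = {[x1=x5]}: π^{-1}(V) = {x1, x5} ∉ τ ✗.
  V = {[x2]}: π^{-1}(V) = {x2} ∈ τ ✓.
  V = {[x1=x5], [x2]}: π^{-1}(V) = {x1, x2, x5} ∉ τ ✗.
  V = {[x3=x4]}: π^{-1}(V) = {x3, x4} ∉ τ ✗.
  V = {[x1=x5], [x3=x4]}: π^{-1}(V) = {x1, x3, x4, x5} ∈ τ ✓.
  V = {[x2], [x3=x4]}: π^{-1}(V) = {x2, x3, x4} ∉ τ ✗.
  V = {[x1=x5], [x2], [x3=x4]}: π^{-1}(V) = {x1, x2, x3, x4, x5} ∈ τ ✓.
Open sets in the quotient: τ_Q = {{}, {[x2]}, {[x1=x5], [x3=x4]}, {[x1=x5], [x2], [x3=x4]}} (4 elements).


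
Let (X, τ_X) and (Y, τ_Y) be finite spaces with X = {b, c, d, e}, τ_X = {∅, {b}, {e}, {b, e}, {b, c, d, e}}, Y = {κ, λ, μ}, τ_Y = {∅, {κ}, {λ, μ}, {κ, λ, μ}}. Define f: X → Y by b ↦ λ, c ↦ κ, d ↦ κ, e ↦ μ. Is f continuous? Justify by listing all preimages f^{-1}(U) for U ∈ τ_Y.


f is NOT continuous.

Compute f^{-1}(U) for each U ∈ τ_Y:
  U = ∅: f^{-1}(U) = ∅ ∈ τ_X ✓.
  U = {κ}: f^{-1}(U) = {c, d} ∉ τ_X ✗.
  U = {λ, μ}: f^{-1}(U) = {b, e} ∈ τ_X ✓.
  U = {κ, λ, μ}: f^{-1}(U) = {b, c, d, e} ∈ τ_X ✓.
Found U = {κ} with f^{-1}(U) = {c, d} not in τ_X. Therefore f is NOT continuous.


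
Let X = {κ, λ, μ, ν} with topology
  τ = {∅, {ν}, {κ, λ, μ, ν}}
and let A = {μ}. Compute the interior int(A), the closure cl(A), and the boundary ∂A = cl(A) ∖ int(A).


int(A) = ∅, cl(A) = {κ, λ, μ}, ∂A = {κ, λ, μ}.

Closed sets in (X, τ) are complements of opens:
  closed(X, τ) = {∅, {κ, λ, μ}, {κ, λ, μ, ν}}.
int(A) = ⋃ {U ∈ τ : U ⊆ A}. Opens contained in A: ∅.
Taking the union of these: int(A) = ∅.
cl(A) = ⋂ {C closed : A ⊆ C}. Closed sets containing A: {κ, λ, μ}, {κ, λ, μ, ν}.
Intersecting these: cl(A) = {κ, λ, μ}.
∂A = cl(A) ∖ int(A) = {κ, λ, μ} ∖ ∅ = {κ, λ, μ}.


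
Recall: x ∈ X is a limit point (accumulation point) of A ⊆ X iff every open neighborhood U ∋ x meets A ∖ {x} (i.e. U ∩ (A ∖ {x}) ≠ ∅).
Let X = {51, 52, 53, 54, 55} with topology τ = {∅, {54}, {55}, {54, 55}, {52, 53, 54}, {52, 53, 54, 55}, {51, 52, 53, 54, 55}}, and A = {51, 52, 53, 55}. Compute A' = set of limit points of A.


A' = {51, 52, 53}

For each x ∈ X, list the open sets U ∈ τ with x ∈ U, then check whether U ∩ (A ∖ {x}) ≠ ∅ for every such U.
  x = 51: opens ∋ x are {51, 52, 53, 54, 55}; each meets A ∖ {51}, so x IS a limit point.
  x = 52: opens ∋ x are {52, 53, 54}, {52, 53, 54, 55}, {51, 52, 53, 54, 55}; each meets A ∖ {52}, so x IS a limit point.
  x = 53: opens ∋ x are {52, 53, 54}, {52, 53, 54, 55}, {51, 52, 53, 54, 55}; each meets A ∖ {53}, so x IS a limit point.
  x = 54: open {54} ∋ x has {54} ∩ (A ∖ {54}) = ∅, so x is NOT a limit point.
  x = 55: open {55} ∋ x has {55} ∩ (A ∖ {55}) = ∅, so x is NOT a limit point.
Collecting: A' = {51, 52, 53}.


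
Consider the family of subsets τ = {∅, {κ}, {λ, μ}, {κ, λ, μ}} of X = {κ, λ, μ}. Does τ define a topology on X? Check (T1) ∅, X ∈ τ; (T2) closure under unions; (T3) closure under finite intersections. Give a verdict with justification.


τ IS a topology on X.

Axiom (T1): ∅ ∈ τ? Yes; X ∈ τ? Yes.
Axiom (T2/T3): check pairwise unions and intersections of members of τ.
All pairwise intersections and unions checked — each lies in τ. Therefore τ satisfies (T1), (T2), (T3): it IS a topology on X.


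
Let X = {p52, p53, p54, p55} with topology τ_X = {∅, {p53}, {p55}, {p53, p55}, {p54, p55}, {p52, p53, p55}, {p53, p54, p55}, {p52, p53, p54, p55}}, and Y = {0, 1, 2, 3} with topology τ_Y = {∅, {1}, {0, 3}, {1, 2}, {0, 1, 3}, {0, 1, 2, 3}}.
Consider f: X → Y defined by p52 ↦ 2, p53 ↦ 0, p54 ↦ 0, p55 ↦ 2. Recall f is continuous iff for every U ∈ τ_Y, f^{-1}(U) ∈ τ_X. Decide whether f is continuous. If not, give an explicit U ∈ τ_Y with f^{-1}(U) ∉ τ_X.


f is NOT continuous.

Compute f^{-1}(U) for each U ∈ τ_Y:
  U = ∅: f^{-1}(U) = ∅ ∈ τ_X ✓.
  U = {1}: f^{-1}(U) = ∅ ∈ τ_X ✓.
  U = {0, 3}: f^{-1}(U) = {p53, p54} ∉ τ_X ✗.
  U = {1, 2}: f^{-1}(U) = {p52, p55} ∉ τ_X ✗.
  U = {0, 1, 3}: f^{-1}(U) = {p53, p54} ∉ τ_X ✗.
  U = {0, 1, 2, 3}: f^{-1}(U) = {p52, p53, p54, p55} ∈ τ_X ✓.
Found U = {0, 3} with f^{-1}(U) = {p53, p54} not in τ_X. Therefore f is NOT continuous.


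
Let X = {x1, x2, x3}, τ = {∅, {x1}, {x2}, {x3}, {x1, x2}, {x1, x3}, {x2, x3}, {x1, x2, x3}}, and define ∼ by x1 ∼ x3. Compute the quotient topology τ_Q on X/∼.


X/∼ = {[x1=x3], [x2]}; |τ_Q| = 4.

Equivalence classes: [x1=x3], [x2].
Quotient map π: X → X/∼ sends x1 ↦ [x1=x3], x2 ↦ [x2], x3 ↦ [x1=x3].
For each subset V ⊆ X/∼, compute π^{-1}(V) ⊆ X and check whether π^{-1}(V) ∈ τ. V is open in τ_Q iff π^{-1}(V) ∈ τ.
  V = {}: π^{-1}(V) = ∅ ∈ τ ✓.
  V = {[x1=x3]}: π^{-1}(V) = {x1, x3} ∈ τ ✓.
  V = {[x2]}: π^{-1}(V) = {x2} ∈ τ ✓.
  V = {[x1=x3], [x2]}: π^{-1}(V) = {x1, x2, x3} ∈ τ ✓.
Open sets in the quotient: τ_Q = {{}, {[x1=x3]}, {[x2]}, {[x1=x3], [x2]}} (4 elements).


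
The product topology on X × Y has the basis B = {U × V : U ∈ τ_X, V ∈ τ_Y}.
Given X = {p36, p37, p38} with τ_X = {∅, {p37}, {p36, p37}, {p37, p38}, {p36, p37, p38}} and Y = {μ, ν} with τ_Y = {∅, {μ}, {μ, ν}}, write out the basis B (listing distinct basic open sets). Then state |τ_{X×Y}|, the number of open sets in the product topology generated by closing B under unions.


Basis B = {∅ × ∅, {p37} × {μ}, {p36, p37} × {μ}, {p37} × {μ, ν}, {p37, p38} × {μ}, {p36, p37, p38} × {μ}, {p36, p37} × {μ, ν}, {p37, p38} × {μ, ν}, {p36, p37, p38} × {μ, ν}}; |τ_{X×Y}| = 14.

Enumerate products U × V with U ∈ τ_X, V ∈ τ_Y (deduplicated):
  ∅ × ∅ = {} (∅)
  {p37} × {μ} = {(p37,μ)}
  {p36, p37} × {μ} = {(p36,μ), (p37,μ)}
  {p37} × {μ, ν} = {(p37,μ), (p37,ν)}
  {p37, p38} × {μ} = {(p37,μ), (p38,μ)}
  {p36, p37, p38} × {μ} = {(p36,μ), (p37,μ), (p38,μ)}
  {p36, p37} × {μ, ν} = {(p36,μ), (p36,ν), (p37,μ), (p37,ν)}
  {p37, p38} × {μ, ν} = {(p37,μ), (p37,ν), (p38,μ), (p38,ν)}
  {p36, p37, p38} × {μ, ν} = {(p36,μ), (p36,ν), (p37,μ), (p37,ν), (p38,μ), (p38,ν)}
These 9 distinct sets form the basis B.
Close under arbitrary unions to get τ_{X×Y}; counting gives |τ_{X×Y}| = 14.


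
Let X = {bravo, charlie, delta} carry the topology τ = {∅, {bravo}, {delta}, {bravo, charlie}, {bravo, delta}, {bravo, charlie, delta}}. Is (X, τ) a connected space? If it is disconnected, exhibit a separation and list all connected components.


(X, τ) is disconnected; components = [{delta}, {bravo, charlie}].

Find clopen sets (U ∈ τ with X ∖ U ∈ τ):
  U = ∅, X ∖ U = {bravo, charlie, delta} — both open, so U is clopen.
  U = {delta}, X ∖ U = {bravo, charlie} — both open, so U is clopen.
  U = {bravo, charlie}, X ∖ U = {delta} — both open, so U is clopen.
  U = {bravo, charlie, delta}, X ∖ U = ∅ — both open, so U is clopen.
Nontrivial clopen(s) exist: e.g. {delta}. So (X, τ) is disconnected.
Compute connected components by grouping points that agree on all clopens:
  component: {delta}
  component: {bravo, charlie}


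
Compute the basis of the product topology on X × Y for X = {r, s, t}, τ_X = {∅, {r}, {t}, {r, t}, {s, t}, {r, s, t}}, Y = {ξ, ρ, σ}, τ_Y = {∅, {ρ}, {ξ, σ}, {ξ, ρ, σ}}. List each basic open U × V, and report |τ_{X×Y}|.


Basis B = {∅ × ∅, {r} × {ρ}, {t} × {ρ}, {r} × {ξ, σ}, {r, t} × {ρ}, {s, t} × {ρ}, {t} × {ξ, σ}, {r} × {ξ, ρ, σ}, {r, s, t} × {ρ}, {t} × {ξ, ρ, σ}, {r, t} × {ξ, σ}, {s, t} × {ξ, σ}, {r, t} × {ξ, ρ, σ}, {r, s, t} × {ξ, σ}, {s, t} × {ξ, ρ, σ}, {r, s, t} × {ξ, ρ, σ}}; |τ_{X×Y}| = 36.

Enumerate products U × V with U ∈ τ_X, V ∈ τ_Y (deduplicated):
  ∅ × ∅ = {} (∅)
  {r} × {ρ} = {(r,ρ)}
  {t} × {ρ} = {(t,ρ)}
  {r} × {ξ, σ} = {(r,ξ), (r,σ)}
  {r, t} × {ρ} = {(r,ρ), (t,ρ)}
  {s, t} × {ρ} = {(s,ρ), (t,ρ)}
  {t} × {ξ, σ} = {(t,ξ), (t,σ)}
  {r} × {ξ, ρ, σ} = {(r,ξ), (r,ρ), (r,σ)}
  {r, s, t} × {ρ} = {(r,ρ), (s,ρ), (t,ρ)}
  {t} × {ξ, ρ, σ} = {(t,ξ), (t,ρ), (t,σ)}
  {r, t} × {ξ, σ} = {(r,ξ), (r,σ), (t,ξ), (t,σ)}
  {s, t} × {ξ, σ} = {(s,ξ), (s,σ), (t,ξ), (t,σ)}
  {r, t} × {ξ, ρ, σ} = {(r,ξ), (r,ρ), (r,σ), (t,ξ), (t,ρ), (t,σ)}
  {r, s, t} × {ξ, σ} = {(r,ξ), (r,σ), (s,ξ), (s,σ), (t,ξ), (t,σ)}
  {s, t} × {ξ, ρ, σ} = {(s,ξ), (s,ρ), (s,σ), (t,ξ), (t,ρ), (t,σ)}
  {r, s, t} × {ξ, ρ, σ} = {(r,ξ), (r,ρ), (r,σ), (s,ξ), (s,ρ), (s,σ), (t,ξ), (t,ρ), (t,σ)}
These 16 distinct sets form the basis B.
Close under arbitrary unions to get τ_{X×Y}; counting gives |τ_{X×Y}| = 36.


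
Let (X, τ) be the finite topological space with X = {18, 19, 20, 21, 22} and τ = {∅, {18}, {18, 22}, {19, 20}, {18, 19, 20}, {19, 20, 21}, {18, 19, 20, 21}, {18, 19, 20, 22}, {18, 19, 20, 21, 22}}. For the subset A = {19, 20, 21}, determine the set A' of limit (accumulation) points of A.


A' = {19, 20, 21}

For each x ∈ X, list the open sets U ∈ τ with x ∈ U, then check whether U ∩ (A ∖ {x}) ≠ ∅ for every such U.
  x = 18: open {18} ∋ x has {18} ∩ (A ∖ {18}) = ∅, so x is NOT a limit point.
  x = 19: opens ∋ x are {19, 20}, {18, 19, 20}, {19, 20, 21}, {18, 19, 20, 21}, {18, 19, 20, 22}, {18, 19, 20, 21, 22}; each meets A ∖ {19}, so x IS a limit point.
  x = 20: opens ∋ x are {19, 20}, {18, 19, 20}, {19, 20, 21}, {18, 19, 20, 21}, {18, 19, 20, 22}, {18, 19, 20, 21, 22}; each meets A ∖ {20}, so x IS a limit point.
  x = 21: opens ∋ x are {19, 20, 21}, {18, 19, 20, 21}, {18, 19, 20, 21, 22}; each meets A ∖ {21}, so x IS a limit point.
  x = 22: open {18, 22} ∋ x has {18, 22} ∩ (A ∖ {22}) = ∅, so x is NOT a limit point.
Collecting: A' = {19, 20, 21}.


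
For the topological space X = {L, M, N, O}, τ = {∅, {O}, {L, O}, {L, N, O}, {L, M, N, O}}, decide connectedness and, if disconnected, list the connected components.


(X, τ) is connected.

Find clopen sets (U ∈ τ with X ∖ U ∈ τ):
  U = ∅, X ∖ U = {L, M, N, O} — both open, so U is clopen.
  U = {L, M, N, O}, X ∖ U = ∅ — both open, so U is clopen.
Only trivial clopens (∅ and X) exist, so (X, τ) is connected.
Compute connected components by grouping points that agree on all clopens:
  component: {L, M, N, O}


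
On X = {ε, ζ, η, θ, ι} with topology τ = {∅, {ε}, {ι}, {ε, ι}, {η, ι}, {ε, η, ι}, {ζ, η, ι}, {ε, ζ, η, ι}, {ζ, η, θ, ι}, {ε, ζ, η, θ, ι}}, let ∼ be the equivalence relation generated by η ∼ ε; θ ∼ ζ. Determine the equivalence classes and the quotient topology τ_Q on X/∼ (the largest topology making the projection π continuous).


X/∼ = {[ε=η], [ζ=θ], [ι]}; |τ_Q| = 4.

Equivalence classes: [ε=η], [ζ=θ], [ι].
Quotient map π: X → X/∼ sends ε ↦ [ε=η], ζ ↦ [ζ=θ], η ↦ [ε=η], θ ↦ [ζ=θ], ι ↦ [ι].
For each subset V ⊆ X/∼, compute π^{-1}(V) ⊆ X and check whether π^{-1}(V) ∈ τ. V is open in τ_Q iff π^{-1}(V) ∈ τ.
  V = {}: π^{-1}(V) = ∅ ∈ τ ✓.
  V = {[ε=η]}: π^{-1}(V) = {ε, η} ∉ τ ✗.
  V = {[ζ=θ]}: π^{-1}(V) = {ζ, θ} ∉ τ ✗.
  V = {[ε=η], [ζ=θ]}: π^{-1}(V) = {ε, ζ, η, θ} ∉ τ ✗.
  V = {[ι]}: π^{-1}(V) = {ι} ∈ τ ✓.
  V = {[ε=η], [ι]}: π^{-1}(V) = {ε, η, ι} ∈ τ ✓.
  V = {[ζ=θ], [ι]}: π^{-1}(V) = {ζ, θ, ι} ∉ τ ✗.
  V = {[ε=η], [ζ=θ], [ι]}: π^{-1}(V) = {ε, ζ, η, θ, ι} ∈ τ ✓.
Open sets in the quotient: τ_Q = {{}, {[ι]}, {[ε=η], [ι]}, {[ε=η], [ζ=θ], [ι]}} (4 elements).


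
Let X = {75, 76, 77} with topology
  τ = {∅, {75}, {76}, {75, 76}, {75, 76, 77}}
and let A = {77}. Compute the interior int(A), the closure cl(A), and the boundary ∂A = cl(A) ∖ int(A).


int(A) = ∅, cl(A) = {77}, ∂A = {77}.

Closed sets in (X, τ) are complements of opens:
  closed(X, τ) = {∅, {77}, {75, 77}, {76, 77}, {75, 76, 77}}.
int(A) = ⋃ {U ∈ τ : U ⊆ A}. Opens contained in A: ∅.
Taking the union of these: int(A) = ∅.
cl(A) = ⋂ {C closed : A ⊆ C}. Closed sets containing A: {77}, {75, 77}, {76, 77}, {75, 76, 77}.
Intersecting these: cl(A) = {77}.
∂A = cl(A) ∖ int(A) = {77} ∖ ∅ = {77}.


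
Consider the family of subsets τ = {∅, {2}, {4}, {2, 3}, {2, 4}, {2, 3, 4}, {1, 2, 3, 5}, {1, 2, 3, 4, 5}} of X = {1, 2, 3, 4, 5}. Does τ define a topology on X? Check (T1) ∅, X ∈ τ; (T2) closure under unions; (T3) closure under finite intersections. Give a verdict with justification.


τ IS a topology on X.

Axiom (T1): ∅ ∈ τ? Yes; X ∈ τ? Yes.
Axiom (T2/T3): check pairwise unions and intersections of members of τ.
All pairwise intersections and unions checked — each lies in τ. Therefore τ satisfies (T1), (T2), (T3): it IS a topology on X.


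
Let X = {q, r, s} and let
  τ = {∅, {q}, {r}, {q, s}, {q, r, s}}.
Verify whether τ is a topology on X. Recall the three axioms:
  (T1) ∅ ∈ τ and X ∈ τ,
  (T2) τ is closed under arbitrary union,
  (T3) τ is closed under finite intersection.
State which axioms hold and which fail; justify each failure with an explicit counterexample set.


τ is NOT a topology on X.

Axiom (T1): ∅ ∈ τ? Yes; X ∈ τ? Yes.
Axiom (T2/T3): check pairwise unions and intersections of members of τ.
Counterexample for (T2): {q} ∪ {r} = {q, r} ∉ τ. Therefore τ is NOT a topology.


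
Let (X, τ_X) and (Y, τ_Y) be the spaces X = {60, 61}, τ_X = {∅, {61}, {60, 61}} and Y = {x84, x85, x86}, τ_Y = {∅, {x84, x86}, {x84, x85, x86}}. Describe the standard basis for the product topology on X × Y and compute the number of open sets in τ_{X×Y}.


Basis B = {∅ × ∅, {61} × {x84, x86}, {61} × {x84, x85, x86}, {60, 61} × {x84, x86}, {60, 61} × {x84, x85, x86}}; |τ_{X×Y}| = 6.

Enumerate products U × V with U ∈ τ_X, V ∈ τ_Y (deduplicated):
  ∅ × ∅ = {} (∅)
  {61} × {x84, x86} = {(61,x84), (61,x86)}
  {61} × {x84, x85, x86} = {(61,x84), (61,x85), (61,x86)}
  {60, 61} × {x84, x86} = {(60,x84), (60,x86), (61,x84), (61,x86)}
  {60, 61} × {x84, x85, x86} = {(60,x84), (60,x85), (60,x86), (61,x84), (61,x85), (61,x86)}
These 5 distinct sets form the basis B.
Close under arbitrary unions to get τ_{X×Y}; counting gives |τ_{X×Y}| = 6.


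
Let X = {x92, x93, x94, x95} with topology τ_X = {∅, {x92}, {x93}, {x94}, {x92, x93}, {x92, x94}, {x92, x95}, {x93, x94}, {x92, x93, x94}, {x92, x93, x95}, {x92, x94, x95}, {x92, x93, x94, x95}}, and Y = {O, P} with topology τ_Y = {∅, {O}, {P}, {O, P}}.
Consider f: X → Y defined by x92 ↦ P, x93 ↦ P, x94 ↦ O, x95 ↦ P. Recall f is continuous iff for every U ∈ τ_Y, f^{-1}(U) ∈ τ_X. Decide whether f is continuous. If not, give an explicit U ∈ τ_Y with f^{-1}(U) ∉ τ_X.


f IS continuous.

Compute f^{-1}(U) for each U ∈ τ_Y:
  U = ∅: f^{-1}(U) = ∅ ∈ τ_X ✓.
  U = {O}: f^{-1}(U) = {x94} ∈ τ_X ✓.
  U = {P}: f^{-1}(U) = {x92, x93, x95} ∈ τ_X ✓.
  U = {O, P}: f^{-1}(U) = {x92, x93, x94, x95} ∈ τ_X ✓.
Every preimage lies in τ_X, so f IS continuous.


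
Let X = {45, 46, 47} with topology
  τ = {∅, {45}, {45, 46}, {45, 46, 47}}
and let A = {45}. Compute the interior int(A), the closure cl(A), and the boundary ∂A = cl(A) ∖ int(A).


int(A) = {45}, cl(A) = {45, 46, 47}, ∂A = {46, 47}.

Closed sets in (X, τ) are complements of opens:
  closed(X, τ) = {∅, {47}, {46, 47}, {45, 46, 47}}.
int(A) = ⋃ {U ∈ τ : U ⊆ A}. Opens contained in A: ∅, {45}.
Taking the union of these: int(A) = {45}.
cl(A) = ⋂ {C closed : A ⊆ C}. Closed sets containing A: {45, 46, 47}.
Intersecting these: cl(A) = {45, 46, 47}.
∂A = cl(A) ∖ int(A) = {45, 46, 47} ∖ {45} = {46, 47}.


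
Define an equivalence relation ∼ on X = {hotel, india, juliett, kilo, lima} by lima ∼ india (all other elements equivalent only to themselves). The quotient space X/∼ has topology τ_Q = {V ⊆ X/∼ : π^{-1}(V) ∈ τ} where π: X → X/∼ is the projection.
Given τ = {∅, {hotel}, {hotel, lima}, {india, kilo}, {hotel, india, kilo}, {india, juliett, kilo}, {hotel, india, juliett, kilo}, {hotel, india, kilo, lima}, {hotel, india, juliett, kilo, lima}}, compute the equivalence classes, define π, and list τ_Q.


X/∼ = {[hotel], [india=lima], [juliett], [kilo]}; |τ_Q| = 4.

Equivalence classes: [hotel], [india=lima], [juliett], [kilo].
Quotient map π: X → X/∼ sends hotel ↦ [hotel], india ↦ [india=lima], juliett ↦ [juliett], kilo ↦ [kilo], lima ↦ [india=lima].
For each subset V ⊆ X/∼, compute π^{-1}(V) ⊆ X and check whether π^{-1}(V) ∈ τ. V is open in τ_Q iff π^{-1}(V) ∈ τ.
  V = {}: π^{-1}(V) = ∅ ∈ τ ✓.
  V = {[hotel]}: π^{-1}(V) = {hotel} ∈ τ ✓.
  V = {[india=lima]}: π^{-1}(V) = {india, lima} ∉ τ ✗.
  V = {[hotel], [india=lima]}: π^{-1}(V) = {hotel, india, lima} ∉ τ ✗.
  V = {[juliett]}: π^{-1}(V) = {juliett} ∉ τ ✗.
  V = {[hotel], [juliett]}: π^{-1}(V) = {hotel, juliett} ∉ τ ✗.
  V = {[india=lima], [juliett]}: π^{-1}(V) = {india, juliett, lima} ∉ τ ✗.
  V = {[hotel], [india=lima], [juliett]}: π^{-1}(V) = {hotel, india, juliett, lima} ∉ τ ✗.
  V = {[kilo]}: π^{-1}(V) = {kilo} ∉ τ ✗.
  V = {[hotel], [kilo]}: π^{-1}(V) = {hotel, kilo} ∉ τ ✗.
  V = {[india=lima], [kilo]}: π^{-1}(V) = {india, kilo, lima} ∉ τ ✗.
  V = {[hotel], [india=lima], [kilo]}: π^{-1}(V) = {hotel, india, kilo, lima} ∈ τ ✓.
  V = {[juliett], [kilo]}: π^{-1}(V) = {juliett, kilo} ∉ τ ✗.
  V = {[hotel], [juliett], [kilo]}: π^{-1}(V) = {hotel, juliett, kilo} ∉ τ ✗.
  V = {[india=lima], [juliett], [kilo]}: π^{-1}(V) = {india, juliett, kilo, lima} ∉ τ ✗.
  V = {[hotel], [india=lima], [juliett], [kilo]}: π^{-1}(V) = {hotel, india, juliett, kilo, lima} ∈ τ ✓.
Open sets in the quotient: τ_Q = {{}, {[hotel]}, {[hotel], [india=lima], [kilo]}, {[hotel], [india=lima], [juliett], [kilo]}} (4 elements).


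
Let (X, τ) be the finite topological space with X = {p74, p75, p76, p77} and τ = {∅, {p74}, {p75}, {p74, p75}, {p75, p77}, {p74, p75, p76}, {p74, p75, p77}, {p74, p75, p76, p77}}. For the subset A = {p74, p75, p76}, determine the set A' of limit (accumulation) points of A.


A' = {p76, p77}

For each x ∈ X, list the open sets U ∈ τ with x ∈ U, then check whether U ∩ (A ∖ {x}) ≠ ∅ for every such U.
  x = p74: open {p74} ∋ x has {p74} ∩ (A ∖ {p74}) = ∅, so x is NOT a limit point.
  x = p75: open {p75} ∋ x has {p75} ∩ (A ∖ {p75}) = ∅, so x is NOT a limit point.
  x = p76: opens ∋ x are {p74, p75, p76}, {p74, p75, p76, p77}; each meets A ∖ {p76}, so x IS a limit point.
  x = p77: opens ∋ x are {p75, p77}, {p74, p75, p77}, {p74, p75, p76, p77}; each meets A ∖ {p77}, so x IS a limit point.
Collecting: A' = {p76, p77}.


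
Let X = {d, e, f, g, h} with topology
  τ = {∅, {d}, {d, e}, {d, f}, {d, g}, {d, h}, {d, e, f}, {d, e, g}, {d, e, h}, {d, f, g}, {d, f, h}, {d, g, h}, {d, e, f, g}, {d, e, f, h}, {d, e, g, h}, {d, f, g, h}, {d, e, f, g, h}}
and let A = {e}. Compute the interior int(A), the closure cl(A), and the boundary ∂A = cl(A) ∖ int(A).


int(A) = ∅, cl(A) = {e}, ∂A = {e}.

Closed sets in (X, τ) are complements of opens:
  closed(X, τ) = {∅, {e}, {f}, {g}, {h}, {e, f}, {e, g}, {e, h}, {f, g}, {f, h}, {g, h}, {e, f, g}, {e, f, h}, {e, g, h}, {f, g, h}, {e, f, g, h}, {d, e, f, g, h}}.
int(A) = ⋃ {U ∈ τ : U ⊆ A}. Opens contained in A: ∅.
Taking the union of these: int(A) = ∅.
cl(A) = ⋂ {C closed : A ⊆ C}. Closed sets containing A: {e}, {e, f}, {e, g}, {e, h}, {e, f, g}, {e, f, h}, {e, g, h}, {e, f, g, h}, {d, e, f, g, h}.
Intersecting these: cl(A) = {e}.
∂A = cl(A) ∖ int(A) = {e} ∖ ∅ = {e}.


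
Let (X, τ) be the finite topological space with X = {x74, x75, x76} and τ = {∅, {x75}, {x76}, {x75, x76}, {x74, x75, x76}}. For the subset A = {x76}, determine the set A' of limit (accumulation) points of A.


A' = {x74}

For each x ∈ X, list the open sets U ∈ τ with x ∈ U, then check whether U ∩ (A ∖ {x}) ≠ ∅ for every such U.
  x = x74: opens ∋ x are {x74, x75, x76}; each meets A ∖ {x74}, so x IS a limit point.
  x = x75: open {x75} ∋ x has {x75} ∩ (A ∖ {x75}) = ∅, so x is NOT a limit point.
  x = x76: open {x76} ∋ x has {x76} ∩ (A ∖ {x76}) = ∅, so x is NOT a limit point.
Collecting: A' = {x74}.


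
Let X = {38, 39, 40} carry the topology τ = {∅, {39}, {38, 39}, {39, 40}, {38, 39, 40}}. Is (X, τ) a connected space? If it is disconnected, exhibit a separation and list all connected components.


(X, τ) is connected.

Find clopen sets (U ∈ τ with X ∖ U ∈ τ):
  U = ∅, X ∖ U = {38, 39, 40} — both open, so U is clopen.
  U = {38, 39, 40}, X ∖ U = ∅ — both open, so U is clopen.
Only trivial clopens (∅ and X) exist, so (X, τ) is connected.
Compute connected components by grouping points that agree on all clopens:
  component: {38, 39, 40}


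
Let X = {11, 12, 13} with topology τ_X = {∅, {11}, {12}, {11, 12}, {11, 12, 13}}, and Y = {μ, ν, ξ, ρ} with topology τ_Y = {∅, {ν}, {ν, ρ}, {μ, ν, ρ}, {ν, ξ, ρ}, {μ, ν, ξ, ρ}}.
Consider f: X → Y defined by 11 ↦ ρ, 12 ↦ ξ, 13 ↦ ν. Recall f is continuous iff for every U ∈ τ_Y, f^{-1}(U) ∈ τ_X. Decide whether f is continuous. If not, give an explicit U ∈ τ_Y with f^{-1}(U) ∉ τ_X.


f is NOT continuous.

Compute f^{-1}(U) for each U ∈ τ_Y:
  U = ∅: f^{-1}(U) = ∅ ∈ τ_X ✓.
  U = {ν}: f^{-1}(U) = {13} ∉ τ_X ✗.
  U = {ν, ρ}: f^{-1}(U) = {11, 13} ∉ τ_X ✗.
  U = {μ, ν, ρ}: f^{-1}(U) = {11, 13} ∉ τ_X ✗.
  U = {ν, ξ, ρ}: f^{-1}(U) = {11, 12, 13} ∈ τ_X ✓.
  U = {μ, ν, ξ, ρ}: f^{-1}(U) = {11, 12, 13} ∈ τ_X ✓.
Found U = {ν} with f^{-1}(U) = {13} not in τ_X. Therefore f is NOT continuous.


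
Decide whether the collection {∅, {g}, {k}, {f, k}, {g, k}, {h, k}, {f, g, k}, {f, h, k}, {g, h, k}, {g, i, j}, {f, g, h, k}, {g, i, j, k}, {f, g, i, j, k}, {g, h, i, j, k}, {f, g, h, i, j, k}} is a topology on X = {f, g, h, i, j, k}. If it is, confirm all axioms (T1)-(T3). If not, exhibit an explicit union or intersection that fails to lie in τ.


τ IS a topology on X.

Axiom (T1): ∅ ∈ τ? Yes; X ∈ τ? Yes.
Axiom (T2/T3): check pairwise unions and intersections of members of τ.
All pairwise intersections and unions checked — each lies in τ. Therefore τ satisfies (T1), (T2), (T3): it IS a topology on X.


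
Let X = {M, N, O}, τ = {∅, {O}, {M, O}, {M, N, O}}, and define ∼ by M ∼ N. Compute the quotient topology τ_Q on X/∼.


X/∼ = {[M=N], [O]}; |τ_Q| = 3.

Equivalence classes: [M=N], [O].
Quotient map π: X → X/∼ sends M ↦ [M=N], N ↦ [M=N], O ↦ [O].
For each subset V ⊆ X/∼, compute π^{-1}(V) ⊆ X and check whether π^{-1}(V) ∈ τ. V is open in τ_Q iff π^{-1}(V) ∈ τ.
  V = {}: π^{-1}(V) = ∅ ∈ τ ✓.
  V = {[M=N]}: π^{-1}(V) = {M, N} ∉ τ ✗.
  V = {[O]}: π^{-1}(V) = {O} ∈ τ ✓.
  V = {[M=N], [O]}: π^{-1}(V) = {M, N, O} ∈ τ ✓.
Open sets in the quotient: τ_Q = {{}, {[O]}, {[M=N], [O]}} (3 elements).


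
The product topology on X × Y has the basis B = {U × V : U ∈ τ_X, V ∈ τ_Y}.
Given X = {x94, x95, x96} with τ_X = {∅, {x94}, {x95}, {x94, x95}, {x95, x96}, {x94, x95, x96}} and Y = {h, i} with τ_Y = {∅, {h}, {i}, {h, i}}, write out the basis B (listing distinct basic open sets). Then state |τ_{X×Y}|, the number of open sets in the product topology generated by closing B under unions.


Basis B = {∅ × ∅, {x94} × {h}, {x94} × {i}, {x95} × {h}, {x95} × {i}, {x94} × {h, i}, {x94, x95} × {h}, {x94, x95} × {i}, {x95} × {h, i}, {x95, x96} × {h}, {x95, x96} × {i}, {x94, x95, x96} × {h}, {x94, x95, x96} × {i}, {x94, x95} × {h, i}, {x95, x96} × {h, i}, {x94, x95, x96} × {h, i}}; |τ_{X×Y}| = 36.

Enumerate products U × V with U ∈ τ_X, V ∈ τ_Y (deduplicated):
  ∅ × ∅ = {} (∅)
  {x94} × {h} = {(x94,h)}
  {x94} × {i} = {(x94,i)}
  {x95} × {h} = {(x95,h)}
  {x95} × {i} = {(x95,i)}
  {x94} × {h, i} = {(x94,h), (x94,i)}
  {x94, x95} × {h} = {(x94,h), (x95,h)}
  {x94, x95} × {i} = {(x94,i), (x95,i)}
  {x95} × {h, i} = {(x95,h), (x95,i)}
  {x95, x96} × {h} = {(x95,h), (x96,h)}
  {x95, x96} × {i} = {(x95,i), (x96,i)}
  {x94, x95, x96} × {h} = {(x94,h), (x95,h), (x96,h)}
  {x94, x95, x96} × {i} = {(x94,i), (x95,i), (x96,i)}
  {x94, x95} × {h, i} = {(x94,h), (x94,i), (x95,h), (x95,i)}
  {x95, x96} × {h, i} = {(x95,h), (x95,i), (x96,h), (x96,i)}
  {x94, x95, x96} × {h, i} = {(x94,h), (x94,i), (x95,h), (x95,i), (x96,h), (x96,i)}
These 16 distinct sets form the basis B.
Close under arbitrary unions to get τ_{X×Y}; counting gives |τ_{X×Y}| = 36.
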